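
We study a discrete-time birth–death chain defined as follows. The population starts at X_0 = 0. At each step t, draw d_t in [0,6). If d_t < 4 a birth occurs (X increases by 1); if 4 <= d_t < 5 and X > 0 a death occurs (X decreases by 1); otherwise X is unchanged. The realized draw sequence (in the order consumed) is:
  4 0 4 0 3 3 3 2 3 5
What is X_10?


t=0: X=0, d=4 → hold, X_1=0
t=1: X=0, d=0 → birth, X_2=1
t=2: X=1, d=4 → death, X_3=0
t=3: X=0, d=0 → birth, X_4=1
t=4: X=1, d=3 → birth, X_5=2
t=5: X=2, d=3 → birth, X_6=3
t=6: X=3, d=3 → birth, X_7=4
t=7: X=4, d=2 → birth, X_8=5
t=8: X=5, d=3 → birth, X_9=6
t=9: X=6, d=5 → hold, X_10=6

6


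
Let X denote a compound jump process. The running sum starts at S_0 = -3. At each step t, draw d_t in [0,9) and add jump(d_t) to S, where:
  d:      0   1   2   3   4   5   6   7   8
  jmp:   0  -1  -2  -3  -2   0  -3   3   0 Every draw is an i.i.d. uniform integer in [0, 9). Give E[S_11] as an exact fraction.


-115/9

Outcome values over d=0..8: [0, -1, -2, -3, -2, 0, -3, 3, 0]
Σy = -8, Σy² = 36, M = 9
μ = -8/9 = -8/9,  σ² = 36/9 − (-8/9)² = 260/81
E[S_11] = -3 + 11·(-8/9) = -115/9


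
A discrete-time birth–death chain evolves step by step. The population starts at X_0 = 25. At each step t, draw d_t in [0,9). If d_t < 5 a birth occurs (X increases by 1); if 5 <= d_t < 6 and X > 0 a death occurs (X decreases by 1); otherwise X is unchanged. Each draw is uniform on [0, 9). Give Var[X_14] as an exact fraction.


X can drop by at most 1 per step and X_0 = 25 > T = 14, so X_t >= 25 − t >= 11 > 0 for every t <= 14: the floor at 0 (the 'and X > 0' condition) never binds. Hence X_14 = X_0 + Σ_{t<14} Y_t with i.i.d. increments Y_t = y(d_t) ∈ {+1, −1, 0}.
Outcome values over d=0..8: [1, 1, 1, 1, 1, -1, 0, 0, 0]
Σy = 4, Σy² = 6, M = 9
μ = 4/9 = 4/9,  σ² = 6/9 − (4/9)² = 38/81
Independent increments: Var[X_14] = 14·σ² = 14·(38/81) = 532/81

532/81


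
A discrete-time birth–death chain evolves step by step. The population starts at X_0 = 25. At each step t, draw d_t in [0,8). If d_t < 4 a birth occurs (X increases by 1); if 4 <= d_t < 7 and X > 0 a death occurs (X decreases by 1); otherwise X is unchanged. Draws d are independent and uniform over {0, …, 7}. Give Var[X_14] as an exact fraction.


X can drop by at most 1 per step and X_0 = 25 > T = 14, so X_t >= 25 − t >= 11 > 0 for every t <= 14: the floor at 0 (the 'and X > 0' condition) never binds. Hence X_14 = X_0 + Σ_{t<14} Y_t with i.i.d. increments Y_t = y(d_t) ∈ {+1, −1, 0}.
Outcome values over d=0..7: [1, 1, 1, 1, -1, -1, -1, 0]
Σy = 1, Σy² = 7, M = 8
μ = 1/8 = 1/8,  σ² = 7/8 − (1/8)² = 55/64
Independent increments: Var[X_14] = 14·σ² = 14·(55/64) = 385/32

385/32


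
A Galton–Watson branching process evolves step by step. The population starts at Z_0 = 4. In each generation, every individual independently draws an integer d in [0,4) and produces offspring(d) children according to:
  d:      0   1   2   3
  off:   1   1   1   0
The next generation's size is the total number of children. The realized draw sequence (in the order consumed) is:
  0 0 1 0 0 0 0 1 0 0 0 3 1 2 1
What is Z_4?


3

gen 0: Z_0=4, draws=[0, 0, 1, 0], offspring=[1, 1, 1, 1], Z_1=4
gen 1: Z_1=4, draws=[0, 0, 0, 1], offspring=[1, 1, 1, 1], Z_2=4
gen 2: Z_2=4, draws=[0, 0, 0, 3], offspring=[1, 1, 1, 0], Z_3=3
gen 3: Z_3=3, draws=[1, 2, 1], offspring=[1, 1, 1], Z_4=3


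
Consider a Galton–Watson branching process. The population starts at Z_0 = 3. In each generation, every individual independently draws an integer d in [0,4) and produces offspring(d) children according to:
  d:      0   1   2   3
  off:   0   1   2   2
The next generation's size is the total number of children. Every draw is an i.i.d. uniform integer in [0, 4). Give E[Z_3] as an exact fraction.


Outcome values over d=0..3: [0, 1, 2, 2]
Σy = 5, Σy² = 9, M = 4
μ = 5/4 = 5/4,  σ² = 9/4 − (5/4)² = 11/16
E[Z_0] = 3
E[Z_1] = 5/4·E[Z_0] = 15/4
E[Z_2] = 5/4·E[Z_1] = 75/16
E[Z_3] = 5/4·E[Z_2] = 375/64

375/64


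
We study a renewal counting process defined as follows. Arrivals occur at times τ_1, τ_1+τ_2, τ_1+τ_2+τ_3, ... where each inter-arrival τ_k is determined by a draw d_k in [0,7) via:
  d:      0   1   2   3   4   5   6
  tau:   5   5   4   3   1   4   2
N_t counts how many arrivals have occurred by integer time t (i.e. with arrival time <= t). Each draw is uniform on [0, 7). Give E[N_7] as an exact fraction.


Inter-arrival values over d=0..6: [5, 5, 4, 3, 1, 4, 2]
Each d has probability 1/7, so the pmf of τ is: f(1) = 1/7, f(2) = 1/7, f(3) = 1/7, f(4) = 2/7, f(5) = 2/7
Renewal equation for m(n) = E[N_n]: condition on τ_1 = k (if k <= n, one arrival plus a fresh copy on the remaining n−k steps): m(n) = F(n) + Σ_{k<=n} f(k)·m(n−k), where F(n) = P(τ <= n) and m(0) = 0
m(1) = F(1) = 1/7
m(2) = F(2) + f(1)·m(1) = 2/7 + 1/7·1/7 = 15/49
m(3) = F(3) + f(1)·m(2) + f(2)·m(1) = 3/7 + 1/7·15/49 + 1/7·1/7 = 169/343
m(4) = F(4) + f(1)·m(3) + f(2)·m(2) + f(3)·m(1) = 5/7 + 1/7·169/343 + 1/7·15/49 + 1/7·1/7 = 2038/2401
m(5) = F(5) + f(1)·m(4) + f(2)·m(3) + f(3)·m(2) + f(4)·m(1) = 1 + 1/7·2038/2401 + 1/7·169/343 + 1/7·15/49 + 2/7·1/7 = 21449/16807
m(6) = F(6) + f(1)·m(5) + f(2)·m(4) + f(3)·m(3) + f(4)·m(2) + f(5)·m(1) = 1 + 1/7·21449/16807 + 1/7·2038/2401 + 1/7·169/343 + 2/7·15/49 + 2/7·1/7 = 176737/117649
m(7) = F(7) + f(1)·m(6) + f(2)·m(5) + f(3)·m(4) + f(4)·m(3) + f(5)·m(2) = 1 + 1/7·176737/117649 + 1/7·21449/16807 + 1/7·2038/2401 + 2/7·169/343 + 2/7·15/49 = 1438249/823543
E[N_7] = m(7) = 1438249/823543

1438249/823543


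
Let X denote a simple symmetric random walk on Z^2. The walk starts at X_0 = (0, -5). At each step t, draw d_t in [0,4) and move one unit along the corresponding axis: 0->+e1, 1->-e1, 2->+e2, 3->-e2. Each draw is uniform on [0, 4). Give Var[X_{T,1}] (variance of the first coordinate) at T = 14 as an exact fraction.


7

Outcome values over d=0..3: [1, -1, 0, 0]
Σy = 0, Σy² = 2, M = 4
μ = 0/4 = 0,  σ² = 2/4 − (0)² = 1/2
Independent increments: Var[X_14] = 14·σ² = 14·(1/2) = 7


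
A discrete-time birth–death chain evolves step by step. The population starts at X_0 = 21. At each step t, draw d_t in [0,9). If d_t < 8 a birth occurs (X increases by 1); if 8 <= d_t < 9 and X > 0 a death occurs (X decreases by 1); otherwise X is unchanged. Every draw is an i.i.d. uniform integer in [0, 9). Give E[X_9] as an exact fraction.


28

X can drop by at most 1 per step and X_0 = 21 > T = 9, so X_t >= 21 − t >= 12 > 0 for every t <= 9: the floor at 0 (the 'and X > 0' condition) never binds. Hence X_9 = X_0 + Σ_{t<9} Y_t with i.i.d. increments Y_t = y(d_t) ∈ {+1, −1, 0}.
Outcome values over d=0..8: [1, 1, 1, 1, 1, 1, 1, 1, -1]
Σy = 7, Σy² = 9, M = 9
μ = 7/9 = 7/9,  σ² = 9/9 − (7/9)² = 32/81
E[X_9] = 21 + 9·(7/9) = 28


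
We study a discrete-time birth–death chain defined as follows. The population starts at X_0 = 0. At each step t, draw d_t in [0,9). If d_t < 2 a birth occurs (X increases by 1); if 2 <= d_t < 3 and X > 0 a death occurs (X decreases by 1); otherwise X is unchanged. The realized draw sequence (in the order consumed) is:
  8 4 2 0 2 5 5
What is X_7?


t=0: X=0, d=8 → hold, X_1=0
t=1: X=0, d=4 → hold, X_2=0
t=2: X=0, d=2 → hold, X_3=0
t=3: X=0, d=0 → birth, X_4=1
t=4: X=1, d=2 → death, X_5=0
t=5: X=0, d=5 → hold, X_6=0
t=6: X=0, d=5 → hold, X_7=0

0


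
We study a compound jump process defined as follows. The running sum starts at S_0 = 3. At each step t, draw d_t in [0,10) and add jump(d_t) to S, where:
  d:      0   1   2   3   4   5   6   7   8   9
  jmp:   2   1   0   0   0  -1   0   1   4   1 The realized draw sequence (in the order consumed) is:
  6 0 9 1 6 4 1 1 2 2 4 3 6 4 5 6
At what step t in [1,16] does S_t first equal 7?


t=0: S=3, d=6, jump=0, S_1=3
t=1: S=3, d=0, jump=2, S_2=5
t=2: S=5, d=9, jump=1, S_3=6
t=3: S=6, d=1, jump=1, S_4=7
t=4: S=7, d=6, jump=0, S_5=7
t=5: S=7, d=4, jump=0, S_6=7
t=6: S=7, d=1, jump=1, S_7=8
t=7: S=8, d=1, jump=1, S_8=9
t=8: S=9, d=2, jump=0, S_9=9
t=9: S=9, d=2, jump=0, S_10=9
t=10: S=9, d=4, jump=0, S_11=9
t=11: S=9, d=3, jump=0, S_12=9
t=12: S=9, d=6, jump=0, S_13=9
t=13: S=9, d=4, jump=0, S_14=9
t=14: S=9, d=5, jump=-1, S_15=8
t=15: S=8, d=6, jump=0, S_16=8

4


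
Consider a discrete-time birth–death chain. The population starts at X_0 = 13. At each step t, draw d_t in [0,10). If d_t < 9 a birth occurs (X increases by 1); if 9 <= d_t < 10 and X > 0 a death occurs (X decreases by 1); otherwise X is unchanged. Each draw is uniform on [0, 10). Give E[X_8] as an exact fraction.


97/5

X can drop by at most 1 per step and X_0 = 13 > T = 8, so X_t >= 13 − t >= 5 > 0 for every t <= 8: the floor at 0 (the 'and X > 0' condition) never binds. Hence X_8 = X_0 + Σ_{t<8} Y_t with i.i.d. increments Y_t = y(d_t) ∈ {+1, −1, 0}.
Outcome values over d=0..9: [1, 1, 1, 1, 1, 1, 1, 1, 1, -1]
Σy = 8, Σy² = 10, M = 10
μ = 8/10 = 4/5,  σ² = 10/10 − (4/5)² = 9/25
E[X_8] = 13 + 8·(4/5) = 97/5


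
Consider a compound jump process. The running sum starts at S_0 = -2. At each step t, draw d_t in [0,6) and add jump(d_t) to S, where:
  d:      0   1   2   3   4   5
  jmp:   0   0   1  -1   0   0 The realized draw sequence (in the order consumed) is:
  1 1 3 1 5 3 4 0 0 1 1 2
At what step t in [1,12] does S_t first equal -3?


3

t=0: S=-2, d=1, jump=0, S_1=-2
t=1: S=-2, d=1, jump=0, S_2=-2
t=2: S=-2, d=3, jump=-1, S_3=-3
t=3: S=-3, d=1, jump=0, S_4=-3
t=4: S=-3, d=5, jump=0, S_5=-3
t=5: S=-3, d=3, jump=-1, S_6=-4
t=6: S=-4, d=4, jump=0, S_7=-4
t=7: S=-4, d=0, jump=0, S_8=-4
t=8: S=-4, d=0, jump=0, S_9=-4
t=9: S=-4, d=1, jump=0, S_10=-4
t=10: S=-4, d=1, jump=0, S_11=-4
t=11: S=-4, d=2, jump=1, S_12=-3


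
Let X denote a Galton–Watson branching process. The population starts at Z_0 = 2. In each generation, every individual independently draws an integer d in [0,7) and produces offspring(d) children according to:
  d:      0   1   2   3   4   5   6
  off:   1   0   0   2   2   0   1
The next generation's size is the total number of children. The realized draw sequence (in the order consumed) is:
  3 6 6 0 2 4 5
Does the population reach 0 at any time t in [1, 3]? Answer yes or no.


gen 0: Z_0=2, draws=[3, 6], offspring=[2, 1], Z_1=3
gen 1: Z_1=3, draws=[6, 0, 2], offspring=[1, 1, 0], Z_2=2
gen 2: Z_2=2, draws=[4, 5], offspring=[2, 0], Z_3=2

no


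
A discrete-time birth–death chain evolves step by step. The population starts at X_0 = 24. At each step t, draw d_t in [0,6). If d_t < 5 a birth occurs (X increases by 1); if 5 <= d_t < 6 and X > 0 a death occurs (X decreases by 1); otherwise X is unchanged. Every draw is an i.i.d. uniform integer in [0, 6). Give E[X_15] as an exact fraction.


34

X can drop by at most 1 per step and X_0 = 24 > T = 15, so X_t >= 24 − t >= 9 > 0 for every t <= 15: the floor at 0 (the 'and X > 0' condition) never binds. Hence X_15 = X_0 + Σ_{t<15} Y_t with i.i.d. increments Y_t = y(d_t) ∈ {+1, −1, 0}.
Outcome values over d=0..5: [1, 1, 1, 1, 1, -1]
Σy = 4, Σy² = 6, M = 6
μ = 4/6 = 2/3,  σ² = 6/6 − (2/3)² = 5/9
E[X_15] = 24 + 15·(2/3) = 34


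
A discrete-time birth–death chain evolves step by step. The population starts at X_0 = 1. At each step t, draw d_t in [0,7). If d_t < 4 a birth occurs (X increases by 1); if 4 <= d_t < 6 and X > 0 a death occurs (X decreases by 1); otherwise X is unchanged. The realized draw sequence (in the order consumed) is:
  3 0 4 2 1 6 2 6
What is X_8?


t=0: X=1, d=3 → birth, X_1=2
t=1: X=2, d=0 → birth, X_2=3
t=2: X=3, d=4 → death, X_3=2
t=3: X=2, d=2 → birth, X_4=3
t=4: X=3, d=1 → birth, X_5=4
t=5: X=4, d=6 → hold, X_6=4
t=6: X=4, d=2 → birth, X_7=5
t=7: X=5, d=6 → hold, X_8=5

5


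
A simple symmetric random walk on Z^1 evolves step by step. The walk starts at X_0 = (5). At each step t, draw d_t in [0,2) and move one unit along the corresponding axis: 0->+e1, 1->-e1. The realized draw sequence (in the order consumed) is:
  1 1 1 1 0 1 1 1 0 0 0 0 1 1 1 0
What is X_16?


t=0: X=(5), d=1 → -e1, X_1=(4)
t=1: X=(4), d=1 → -e1, X_2=(3)
t=2: X=(3), d=1 → -e1, X_3=(2)
t=3: X=(2), d=1 → -e1, X_4=(1)
t=4: X=(1), d=0 → +e1, X_5=(2)
t=5: X=(2), d=1 → -e1, X_6=(1)
t=6: X=(1), d=1 → -e1, X_7=(0)
t=7: X=(0), d=1 → -e1, X_8=(-1)
t=8: X=(-1), d=0 → +e1, X_9=(0)
t=9: X=(0), d=0 → +e1, X_10=(1)
t=10: X=(1), d=0 → +e1, X_11=(2)
t=11: X=(2), d=0 → +e1, X_12=(3)
t=12: X=(3), d=1 → -e1, X_13=(2)
t=13: X=(2), d=1 → -e1, X_14=(1)
t=14: X=(1), d=1 → -e1, X_15=(0)
t=15: X=(0), d=0 → +e1, X_16=(1)

(1)


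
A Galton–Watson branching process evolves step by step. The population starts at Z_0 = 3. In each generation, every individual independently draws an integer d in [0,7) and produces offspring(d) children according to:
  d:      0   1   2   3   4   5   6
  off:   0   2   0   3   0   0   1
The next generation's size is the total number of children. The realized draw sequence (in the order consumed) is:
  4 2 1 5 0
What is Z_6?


gen 0: Z_0=3, draws=[4, 2, 1], offspring=[0, 0, 2], Z_1=2
gen 1: Z_1=2, draws=[5, 0], offspring=[0, 0], Z_2=0
gen 2: Z_2=0, draws=[], offspring=[], Z_3=0
gen 3: Z_3=0, draws=[], offspring=[], Z_4=0
gen 4: Z_4=0, draws=[], offspring=[], Z_5=0
gen 5: Z_5=0, draws=[], offspring=[], Z_6=0

0


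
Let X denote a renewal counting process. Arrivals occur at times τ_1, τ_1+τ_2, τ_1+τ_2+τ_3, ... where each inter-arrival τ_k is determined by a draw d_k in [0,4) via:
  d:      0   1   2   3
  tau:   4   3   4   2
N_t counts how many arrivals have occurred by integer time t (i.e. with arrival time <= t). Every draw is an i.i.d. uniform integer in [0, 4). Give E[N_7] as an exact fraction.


Inter-arrival values over d=0..3: [4, 3, 4, 2]
Each d has probability 1/4, so the pmf of τ is: f(2) = 1/4, f(3) = 1/4, f(4) = 1/2
Renewal equation for m(n) = E[N_n]: condition on τ_1 = k (if k <= n, one arrival plus a fresh copy on the remaining n−k steps): m(n) = F(n) + Σ_{k<=n} f(k)·m(n−k), where F(n) = P(τ <= n) and m(0) = 0
m(1) = F(1) = 0
m(2) = F(2) = 1/4
m(3) = F(3) = 1/2
m(4) = F(4) + f(2)·m(2) = 1 + 1/4·1/4 = 17/16
m(5) = F(5) + f(2)·m(3) + f(3)·m(2) = 1 + 1/4·1/2 + 1/4·1/4 = 19/16
m(6) = F(6) + f(2)·m(4) + f(3)·m(3) + f(4)·m(2) = 1 + 1/4·17/16 + 1/4·1/2 + 1/2·1/4 = 97/64
m(7) = F(7) + f(2)·m(5) + f(3)·m(4) + f(4)·m(3) = 1 + 1/4·19/16 + 1/4·17/16 + 1/2·1/2 = 29/16
E[N_7] = m(7) = 29/16

29/16


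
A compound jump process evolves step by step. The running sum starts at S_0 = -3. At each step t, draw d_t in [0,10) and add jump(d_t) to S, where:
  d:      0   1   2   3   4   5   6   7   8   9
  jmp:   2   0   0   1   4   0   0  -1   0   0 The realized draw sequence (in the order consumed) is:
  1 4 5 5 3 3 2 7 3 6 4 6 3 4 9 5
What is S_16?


12

t=0: S=-3, d=1, jump=0, S_1=-3
t=1: S=-3, d=4, jump=4, S_2=1
t=2: S=1, d=5, jump=0, S_3=1
t=3: S=1, d=5, jump=0, S_4=1
t=4: S=1, d=3, jump=1, S_5=2
t=5: S=2, d=3, jump=1, S_6=3
t=6: S=3, d=2, jump=0, S_7=3
t=7: S=3, d=7, jump=-1, S_8=2
t=8: S=2, d=3, jump=1, S_9=3
t=9: S=3, d=6, jump=0, S_10=3
t=10: S=3, d=4, jump=4, S_11=7
t=11: S=7, d=6, jump=0, S_12=7
t=12: S=7, d=3, jump=1, S_13=8
t=13: S=8, d=4, jump=4, S_14=12
t=14: S=12, d=9, jump=0, S_15=12
t=15: S=12, d=5, jump=0, S_16=12


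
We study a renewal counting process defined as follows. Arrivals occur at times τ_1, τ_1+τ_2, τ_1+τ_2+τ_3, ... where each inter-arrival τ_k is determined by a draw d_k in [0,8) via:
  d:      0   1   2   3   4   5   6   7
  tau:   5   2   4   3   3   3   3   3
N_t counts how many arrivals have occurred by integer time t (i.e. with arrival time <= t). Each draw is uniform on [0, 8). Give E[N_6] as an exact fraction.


Inter-arrival values over d=0..7: [5, 2, 4, 3, 3, 3, 3, 3]
Each d has probability 1/8, so the pmf of τ is: f(2) = 1/8, f(3) = 5/8, f(4) = 1/8, f(5) = 1/8
Renewal equation for m(n) = E[N_n]: condition on τ_1 = k (if k <= n, one arrival plus a fresh copy on the remaining n−k steps): m(n) = F(n) + Σ_{k<=n} f(k)·m(n−k), where F(n) = P(τ <= n) and m(0) = 0
m(1) = F(1) = 0
m(2) = F(2) = 1/8
m(3) = F(3) = 3/4
m(4) = F(4) + f(2)·m(2) = 7/8 + 1/8·1/8 = 57/64
m(5) = F(5) + f(2)·m(3) + f(3)·m(2) = 1 + 1/8·3/4 + 5/8·1/8 = 75/64
m(6) = F(6) + f(2)·m(4) + f(3)·m(3) + f(4)·m(2) = 1 + 1/8·57/64 + 5/8·3/4 + 1/8·1/8 = 817/512
E[N_6] = m(6) = 817/512

817/512


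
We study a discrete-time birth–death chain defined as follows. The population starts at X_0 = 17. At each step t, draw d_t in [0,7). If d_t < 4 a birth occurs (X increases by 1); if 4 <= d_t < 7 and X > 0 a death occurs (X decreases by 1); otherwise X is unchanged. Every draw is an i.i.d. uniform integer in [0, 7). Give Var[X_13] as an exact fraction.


624/49

X can drop by at most 1 per step and X_0 = 17 > T = 13, so X_t >= 17 − t >= 4 > 0 for every t <= 13: the floor at 0 (the 'and X > 0' condition) never binds. Hence X_13 = X_0 + Σ_{t<13} Y_t with i.i.d. increments Y_t = y(d_t) ∈ {+1, −1, 0}.
Outcome values over d=0..6: [1, 1, 1, 1, -1, -1, -1]
Σy = 1, Σy² = 7, M = 7
μ = 1/7 = 1/7,  σ² = 7/7 − (1/7)² = 48/49
Independent increments: Var[X_13] = 13·σ² = 13·(48/49) = 624/49


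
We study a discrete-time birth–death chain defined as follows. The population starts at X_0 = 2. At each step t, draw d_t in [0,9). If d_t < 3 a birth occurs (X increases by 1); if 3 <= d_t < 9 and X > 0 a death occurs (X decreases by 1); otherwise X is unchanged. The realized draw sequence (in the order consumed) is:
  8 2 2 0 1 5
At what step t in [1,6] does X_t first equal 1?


1

t=0: X=2, d=8 → death, X_1=1
t=1: X=1, d=2 → birth, X_2=2
t=2: X=2, d=2 → birth, X_3=3
t=3: X=3, d=0 → birth, X_4=4
t=4: X=4, d=1 → birth, X_5=5
t=5: X=5, d=5 → death, X_6=4


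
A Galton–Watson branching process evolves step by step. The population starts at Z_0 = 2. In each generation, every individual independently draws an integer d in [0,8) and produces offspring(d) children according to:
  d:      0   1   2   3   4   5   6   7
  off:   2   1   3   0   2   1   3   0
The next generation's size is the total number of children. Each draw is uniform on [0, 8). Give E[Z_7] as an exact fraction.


2187/64

Outcome values over d=0..7: [2, 1, 3, 0, 2, 1, 3, 0]
Σy = 12, Σy² = 28, M = 8
μ = 12/8 = 3/2,  σ² = 28/8 − (3/2)² = 5/4
E[Z_0] = 2
E[Z_1] = 3/2·E[Z_0] = 3
E[Z_2] = 3/2·E[Z_1] = 9/2
E[Z_3] = 3/2·E[Z_2] = 27/4
E[Z_4] = 3/2·E[Z_3] = 81/8
E[Z_5] = 3/2·E[Z_4] = 243/16
E[Z_6] = 3/2·E[Z_5] = 729/32
E[Z_7] = 3/2·E[Z_6] = 2187/64


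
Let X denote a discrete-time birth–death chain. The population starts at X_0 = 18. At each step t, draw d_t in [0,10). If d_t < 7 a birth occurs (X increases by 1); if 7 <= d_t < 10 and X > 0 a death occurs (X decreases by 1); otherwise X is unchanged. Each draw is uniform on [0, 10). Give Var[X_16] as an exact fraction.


X can drop by at most 1 per step and X_0 = 18 > T = 16, so X_t >= 18 − t >= 2 > 0 for every t <= 16: the floor at 0 (the 'and X > 0' condition) never binds. Hence X_16 = X_0 + Σ_{t<16} Y_t with i.i.d. increments Y_t = y(d_t) ∈ {+1, −1, 0}.
Outcome values over d=0..9: [1, 1, 1, 1, 1, 1, 1, -1, -1, -1]
Σy = 4, Σy² = 10, M = 10
μ = 4/10 = 2/5,  σ² = 10/10 − (2/5)² = 21/25
Independent increments: Var[X_16] = 16·σ² = 16·(21/25) = 336/25

336/25


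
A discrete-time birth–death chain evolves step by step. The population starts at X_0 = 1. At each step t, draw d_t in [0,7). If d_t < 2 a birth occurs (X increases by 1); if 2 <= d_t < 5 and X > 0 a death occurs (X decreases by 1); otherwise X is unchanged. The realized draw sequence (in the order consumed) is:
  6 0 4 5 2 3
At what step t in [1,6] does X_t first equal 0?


5

t=0: X=1, d=6 → hold, X_1=1
t=1: X=1, d=0 → birth, X_2=2
t=2: X=2, d=4 → death, X_3=1
t=3: X=1, d=5 → hold, X_4=1
t=4: X=1, d=2 → death, X_5=0
t=5: X=0, d=3 → hold, X_6=0


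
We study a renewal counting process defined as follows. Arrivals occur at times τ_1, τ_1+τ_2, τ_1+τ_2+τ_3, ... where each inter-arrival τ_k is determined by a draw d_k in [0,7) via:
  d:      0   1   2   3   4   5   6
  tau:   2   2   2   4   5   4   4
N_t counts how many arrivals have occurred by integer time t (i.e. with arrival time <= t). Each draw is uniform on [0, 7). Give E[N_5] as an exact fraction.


58/49

Inter-arrival values over d=0..6: [2, 2, 2, 4, 5, 4, 4]
Each d has probability 1/7, so the pmf of τ is: f(2) = 3/7, f(4) = 3/7, f(5) = 1/7
Renewal equation for m(n) = E[N_n]: condition on τ_1 = k (if k <= n, one arrival plus a fresh copy on the remaining n−k steps): m(n) = F(n) + Σ_{k<=n} f(k)·m(n−k), where F(n) = P(τ <= n) and m(0) = 0
m(1) = F(1) = 0
m(2) = F(2) = 3/7
m(3) = F(3) = 3/7
m(4) = F(4) + f(2)·m(2) = 6/7 + 3/7·3/7 = 51/49
m(5) = F(5) + f(2)·m(3) = 1 + 3/7·3/7 = 58/49
E[N_5] = m(5) = 58/49


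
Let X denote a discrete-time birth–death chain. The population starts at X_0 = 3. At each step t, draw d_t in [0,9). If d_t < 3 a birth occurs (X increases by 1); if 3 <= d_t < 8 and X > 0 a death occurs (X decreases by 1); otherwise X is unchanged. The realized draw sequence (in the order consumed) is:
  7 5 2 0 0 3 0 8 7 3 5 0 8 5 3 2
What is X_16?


t=0: X=3, d=7 → death, X_1=2
t=1: X=2, d=5 → death, X_2=1
t=2: X=1, d=2 → birth, X_3=2
t=3: X=2, d=0 → birth, X_4=3
t=4: X=3, d=0 → birth, X_5=4
t=5: X=4, d=3 → death, X_6=3
t=6: X=3, d=0 → birth, X_7=4
t=7: X=4, d=8 → hold, X_8=4
t=8: X=4, d=7 → death, X_9=3
t=9: X=3, d=3 → death, X_10=2
t=10: X=2, d=5 → death, X_11=1
t=11: X=1, d=0 → birth, X_12=2
t=12: X=2, d=8 → hold, X_13=2
t=13: X=2, d=5 → death, X_14=1
t=14: X=1, d=3 → death, X_15=0
t=15: X=0, d=2 → birth, X_16=1

1


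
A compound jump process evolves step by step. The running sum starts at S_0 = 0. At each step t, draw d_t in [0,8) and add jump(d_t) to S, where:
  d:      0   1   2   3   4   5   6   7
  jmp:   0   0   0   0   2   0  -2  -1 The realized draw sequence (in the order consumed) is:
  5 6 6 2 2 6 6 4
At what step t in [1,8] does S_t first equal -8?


7

t=0: S=0, d=5, jump=0, S_1=0
t=1: S=0, d=6, jump=-2, S_2=-2
t=2: S=-2, d=6, jump=-2, S_3=-4
t=3: S=-4, d=2, jump=0, S_4=-4
t=4: S=-4, d=2, jump=0, S_5=-4
t=5: S=-4, d=6, jump=-2, S_6=-6
t=6: S=-6, d=6, jump=-2, S_7=-8
t=7: S=-8, d=4, jump=2, S_8=-6


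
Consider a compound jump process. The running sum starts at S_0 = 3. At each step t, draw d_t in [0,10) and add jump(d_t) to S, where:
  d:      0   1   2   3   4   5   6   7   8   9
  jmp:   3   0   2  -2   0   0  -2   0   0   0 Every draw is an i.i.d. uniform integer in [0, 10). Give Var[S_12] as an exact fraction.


Outcome values over d=0..9: [3, 0, 2, -2, 0, 0, -2, 0, 0, 0]
Σy = 1, Σy² = 21, M = 10
μ = 1/10 = 1/10,  σ² = 21/10 − (1/10)² = 209/100
Independent increments: Var[S_12] = 12·σ² = 12·(209/100) = 627/25

627/25


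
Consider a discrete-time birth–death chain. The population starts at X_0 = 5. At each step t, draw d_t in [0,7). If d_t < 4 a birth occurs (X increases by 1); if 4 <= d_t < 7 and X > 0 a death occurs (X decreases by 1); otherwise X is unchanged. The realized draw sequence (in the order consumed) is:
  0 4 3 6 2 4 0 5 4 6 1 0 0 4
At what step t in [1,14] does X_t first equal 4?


t=0: X=5, d=0 → birth, X_1=6
t=1: X=6, d=4 → death, X_2=5
t=2: X=5, d=3 → birth, X_3=6
t=3: X=6, d=6 → death, X_4=5
t=4: X=5, d=2 → birth, X_5=6
t=5: X=6, d=4 → death, X_6=5
t=6: X=5, d=0 → birth, X_7=6
t=7: X=6, d=5 → death, X_8=5
t=8: X=5, d=4 → death, X_9=4
t=9: X=4, d=6 → death, X_10=3
t=10: X=3, d=1 → birth, X_11=4
t=11: X=4, d=0 → birth, X_12=5
t=12: X=5, d=0 → birth, X_13=6
t=13: X=6, d=4 → death, X_14=5

9


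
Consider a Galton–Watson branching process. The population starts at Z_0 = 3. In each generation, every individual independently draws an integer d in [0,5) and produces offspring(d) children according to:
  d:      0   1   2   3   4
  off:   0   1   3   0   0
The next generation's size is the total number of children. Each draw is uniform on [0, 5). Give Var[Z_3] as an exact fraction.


Outcome values over d=0..4: [0, 1, 3, 0, 0]
Σy = 4, Σy² = 10, M = 5
μ = 4/5 = 4/5,  σ² = 10/5 − (4/5)² = 34/25
V_0 = 0, E_0 = 3
V_1 = 34/25·E_0 + (4/5)²·V_0 = 102/25;  E_1 = 12/5
V_2 = 34/25·E_1 + (4/5)²·V_1 = 3672/625;  E_2 = 48/25
V_3 = 34/25·E_2 + (4/5)²·V_2 = 99552/15625;  E_3 = 192/125

99552/15625


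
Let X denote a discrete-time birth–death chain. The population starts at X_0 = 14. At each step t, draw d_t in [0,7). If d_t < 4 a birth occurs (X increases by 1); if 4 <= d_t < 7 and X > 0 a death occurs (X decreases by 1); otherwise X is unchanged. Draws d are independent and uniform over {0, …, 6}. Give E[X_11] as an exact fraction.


109/7

X can drop by at most 1 per step and X_0 = 14 > T = 11, so X_t >= 14 − t >= 3 > 0 for every t <= 11: the floor at 0 (the 'and X > 0' condition) never binds. Hence X_11 = X_0 + Σ_{t<11} Y_t with i.i.d. increments Y_t = y(d_t) ∈ {+1, −1, 0}.
Outcome values over d=0..6: [1, 1, 1, 1, -1, -1, -1]
Σy = 1, Σy² = 7, M = 7
μ = 1/7 = 1/7,  σ² = 7/7 − (1/7)² = 48/49
E[X_11] = 14 + 11·(1/7) = 109/7


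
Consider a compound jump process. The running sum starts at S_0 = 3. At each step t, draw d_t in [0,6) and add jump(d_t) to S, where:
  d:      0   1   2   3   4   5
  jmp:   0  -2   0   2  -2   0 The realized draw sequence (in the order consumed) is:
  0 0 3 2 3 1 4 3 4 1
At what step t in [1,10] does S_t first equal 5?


3

t=0: S=3, d=0, jump=0, S_1=3
t=1: S=3, d=0, jump=0, S_2=3
t=2: S=3, d=3, jump=2, S_3=5
t=3: S=5, d=2, jump=0, S_4=5
t=4: S=5, d=3, jump=2, S_5=7
t=5: S=7, d=1, jump=-2, S_6=5
t=6: S=5, d=4, jump=-2, S_7=3
t=7: S=3, d=3, jump=2, S_8=5
t=8: S=5, d=4, jump=-2, S_9=3
t=9: S=3, d=1, jump=-2, S_10=1


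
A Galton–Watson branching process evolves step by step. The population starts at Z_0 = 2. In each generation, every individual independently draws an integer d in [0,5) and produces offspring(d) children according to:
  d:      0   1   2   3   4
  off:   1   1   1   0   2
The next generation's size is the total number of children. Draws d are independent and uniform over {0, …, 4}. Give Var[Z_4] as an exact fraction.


Outcome values over d=0..4: [1, 1, 1, 0, 2]
Σy = 5, Σy² = 7, M = 5
μ = 5/5 = 1,  σ² = 7/5 − (1)² = 2/5
V_0 = 0, E_0 = 2
V_1 = 2/5·E_0 + (1)²·V_0 = 4/5;  E_1 = 2
V_2 = 2/5·E_1 + (1)²·V_1 = 8/5;  E_2 = 2
V_3 = 2/5·E_2 + (1)²·V_2 = 12/5;  E_3 = 2
V_4 = 2/5·E_3 + (1)²·V_3 = 16/5;  E_4 = 2

16/5


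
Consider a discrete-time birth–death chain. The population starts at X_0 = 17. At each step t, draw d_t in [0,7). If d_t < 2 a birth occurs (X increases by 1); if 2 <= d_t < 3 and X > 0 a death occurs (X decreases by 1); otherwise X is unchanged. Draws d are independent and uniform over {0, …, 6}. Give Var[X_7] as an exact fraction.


X can drop by at most 1 per step and X_0 = 17 > T = 7, so X_t >= 17 − t >= 10 > 0 for every t <= 7: the floor at 0 (the 'and X > 0' condition) never binds. Hence X_7 = X_0 + Σ_{t<7} Y_t with i.i.d. increments Y_t = y(d_t) ∈ {+1, −1, 0}.
Outcome values over d=0..6: [1, 1, -1, 0, 0, 0, 0]
Σy = 1, Σy² = 3, M = 7
μ = 1/7 = 1/7,  σ² = 3/7 − (1/7)² = 20/49
Independent increments: Var[X_7] = 7·σ² = 7·(20/49) = 20/7

20/7


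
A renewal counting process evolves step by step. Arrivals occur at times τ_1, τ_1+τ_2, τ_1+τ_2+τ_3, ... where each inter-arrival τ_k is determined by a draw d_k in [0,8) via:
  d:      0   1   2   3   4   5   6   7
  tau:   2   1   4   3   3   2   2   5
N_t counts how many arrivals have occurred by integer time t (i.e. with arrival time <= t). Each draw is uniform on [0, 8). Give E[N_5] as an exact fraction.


53033/32768

Inter-arrival values over d=0..7: [2, 1, 4, 3, 3, 2, 2, 5]
Each d has probability 1/8, so the pmf of τ is: f(1) = 1/8, f(2) = 3/8, f(3) = 1/4, f(4) = 1/8, f(5) = 1/8
Renewal equation for m(n) = E[N_n]: condition on τ_1 = k (if k <= n, one arrival plus a fresh copy on the remaining n−k steps): m(n) = F(n) + Σ_{k<=n} f(k)·m(n−k), where F(n) = P(τ <= n) and m(0) = 0
m(1) = F(1) = 1/8
m(2) = F(2) + f(1)·m(1) = 1/2 + 1/8·1/8 = 33/64
m(3) = F(3) + f(1)·m(2) + f(2)·m(1) = 3/4 + 1/8·33/64 + 3/8·1/8 = 441/512
m(4) = F(4) + f(1)·m(3) + f(2)·m(2) + f(3)·m(1) = 7/8 + 1/8·441/512 + 3/8·33/64 + 1/4·1/8 = 4945/4096
m(5) = F(5) + f(1)·m(4) + f(2)·m(3) + f(3)·m(2) + f(4)·m(1) = 1 + 1/8·4945/4096 + 3/8·441/512 + 1/4·33/64 + 1/8·1/8 = 53033/32768
E[N_5] = m(5) = 53033/32768


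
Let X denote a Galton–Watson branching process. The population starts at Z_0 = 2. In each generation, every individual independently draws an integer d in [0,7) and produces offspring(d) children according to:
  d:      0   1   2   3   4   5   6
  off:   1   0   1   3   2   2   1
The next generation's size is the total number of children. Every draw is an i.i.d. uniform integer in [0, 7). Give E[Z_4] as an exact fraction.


Outcome values over d=0..6: [1, 0, 1, 3, 2, 2, 1]
Σy = 10, Σy² = 20, M = 7
μ = 10/7 = 10/7,  σ² = 20/7 − (10/7)² = 40/49
E[Z_0] = 2
E[Z_1] = 10/7·E[Z_0] = 20/7
E[Z_2] = 10/7·E[Z_1] = 200/49
E[Z_3] = 10/7·E[Z_2] = 2000/343
E[Z_4] = 10/7·E[Z_3] = 20000/2401

20000/2401


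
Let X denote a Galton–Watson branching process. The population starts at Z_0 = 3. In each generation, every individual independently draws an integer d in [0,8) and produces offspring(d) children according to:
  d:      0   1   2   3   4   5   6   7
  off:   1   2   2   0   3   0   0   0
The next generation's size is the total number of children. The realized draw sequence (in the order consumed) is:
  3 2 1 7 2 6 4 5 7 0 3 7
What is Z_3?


gen 0: Z_0=3, draws=[3, 2, 1], offspring=[0, 2, 2], Z_1=4
gen 1: Z_1=4, draws=[7, 2, 6, 4], offspring=[0, 2, 0, 3], Z_2=5
gen 2: Z_2=5, draws=[5, 7, 0, 3, 7], offspring=[0, 0, 1, 0, 0], Z_3=1

1


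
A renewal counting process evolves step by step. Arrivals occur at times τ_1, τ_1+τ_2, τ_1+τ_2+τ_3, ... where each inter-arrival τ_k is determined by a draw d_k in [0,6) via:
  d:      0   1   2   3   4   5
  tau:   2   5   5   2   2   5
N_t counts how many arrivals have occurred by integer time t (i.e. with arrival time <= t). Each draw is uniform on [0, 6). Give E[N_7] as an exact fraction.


Inter-arrival values over d=0..5: [2, 5, 5, 2, 2, 5]
Each d has probability 1/6, so the pmf of τ is: f(2) = 1/2, f(5) = 1/2
Renewal equation for m(n) = E[N_n]: condition on τ_1 = k (if k <= n, one arrival plus a fresh copy on the remaining n−k steps): m(n) = F(n) + Σ_{k<=n} f(k)·m(n−k), where F(n) = P(τ <= n) and m(0) = 0
m(1) = F(1) = 0
m(2) = F(2) = 1/2
m(3) = F(3) = 1/2
m(4) = F(4) + f(2)·m(2) = 1/2 + 1/2·1/2 = 3/4
m(5) = F(5) + f(2)·m(3) = 1 + 1/2·1/2 = 5/4
m(6) = F(6) + f(2)·m(4) = 1 + 1/2·3/4 = 11/8
m(7) = F(7) + f(2)·m(5) + f(5)·m(2) = 1 + 1/2·5/4 + 1/2·1/2 = 15/8
E[N_7] = m(7) = 15/8

15/8


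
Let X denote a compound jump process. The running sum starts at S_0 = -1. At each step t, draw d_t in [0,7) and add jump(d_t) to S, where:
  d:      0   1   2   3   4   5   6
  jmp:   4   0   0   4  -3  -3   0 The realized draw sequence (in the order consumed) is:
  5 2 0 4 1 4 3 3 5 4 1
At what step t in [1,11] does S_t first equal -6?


6

t=0: S=-1, d=5, jump=-3, S_1=-4
t=1: S=-4, d=2, jump=0, S_2=-4
t=2: S=-4, d=0, jump=4, S_3=0
t=3: S=0, d=4, jump=-3, S_4=-3
t=4: S=-3, d=1, jump=0, S_5=-3
t=5: S=-3, d=4, jump=-3, S_6=-6
t=6: S=-6, d=3, jump=4, S_7=-2
t=7: S=-2, d=3, jump=4, S_8=2
t=8: S=2, d=5, jump=-3, S_9=-1
t=9: S=-1, d=4, jump=-3, S_10=-4
t=10: S=-4, d=1, jump=0, S_11=-4


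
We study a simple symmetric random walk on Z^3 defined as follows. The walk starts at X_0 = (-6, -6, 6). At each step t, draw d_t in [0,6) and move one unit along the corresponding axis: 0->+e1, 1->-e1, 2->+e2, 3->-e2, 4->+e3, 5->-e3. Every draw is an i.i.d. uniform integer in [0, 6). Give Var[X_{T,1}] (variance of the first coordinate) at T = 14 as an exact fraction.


Outcome values over d=0..5: [1, -1, 0, 0, 0, 0]
Σy = 0, Σy² = 2, M = 6
μ = 0/6 = 0,  σ² = 2/6 − (0)² = 1/3
Independent increments: Var[X_14] = 14·σ² = 14·(1/3) = 14/3

14/3


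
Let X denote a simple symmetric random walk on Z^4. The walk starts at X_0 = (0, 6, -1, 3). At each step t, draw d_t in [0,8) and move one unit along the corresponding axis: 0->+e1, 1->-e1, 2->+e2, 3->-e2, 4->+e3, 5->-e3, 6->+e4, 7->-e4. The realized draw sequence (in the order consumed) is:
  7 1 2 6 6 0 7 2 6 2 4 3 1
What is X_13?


(-1, 8, 0, 4)

t=0: X=(0, 6, -1, 3), d=7 → -e4, X_1=(0, 6, -1, 2)
t=1: X=(0, 6, -1, 2), d=1 → -e1, X_2=(-1, 6, -1, 2)
t=2: X=(-1, 6, -1, 2), d=2 → +e2, X_3=(-1, 7, -1, 2)
t=3: X=(-1, 7, -1, 2), d=6 → +e4, X_4=(-1, 7, -1, 3)
t=4: X=(-1, 7, -1, 3), d=6 → +e4, X_5=(-1, 7, -1, 4)
t=5: X=(-1, 7, -1, 4), d=0 → +e1, X_6=(0, 7, -1, 4)
t=6: X=(0, 7, -1, 4), d=7 → -e4, X_7=(0, 7, -1, 3)
t=7: X=(0, 7, -1, 3), d=2 → +e2, X_8=(0, 8, -1, 3)
t=8: X=(0, 8, -1, 3), d=6 → +e4, X_9=(0, 8, -1, 4)
t=9: X=(0, 8, -1, 4), d=2 → +e2, X_10=(0, 9, -1, 4)
t=10: X=(0, 9, -1, 4), d=4 → +e3, X_11=(0, 9, 0, 4)
t=11: X=(0, 9, 0, 4), d=3 → -e2, X_12=(0, 8, 0, 4)
t=12: X=(0, 8, 0, 4), d=1 → -e1, X_13=(-1, 8, 0, 4)


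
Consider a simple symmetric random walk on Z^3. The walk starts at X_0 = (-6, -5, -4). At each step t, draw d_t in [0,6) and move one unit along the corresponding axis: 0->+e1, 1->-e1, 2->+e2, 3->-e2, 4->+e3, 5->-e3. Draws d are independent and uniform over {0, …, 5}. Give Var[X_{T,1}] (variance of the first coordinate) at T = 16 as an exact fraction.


16/3

Outcome values over d=0..5: [1, -1, 0, 0, 0, 0]
Σy = 0, Σy² = 2, M = 6
μ = 0/6 = 0,  σ² = 2/6 − (0)² = 1/3
Independent increments: Var[X_16] = 16·σ² = 16·(1/3) = 16/3


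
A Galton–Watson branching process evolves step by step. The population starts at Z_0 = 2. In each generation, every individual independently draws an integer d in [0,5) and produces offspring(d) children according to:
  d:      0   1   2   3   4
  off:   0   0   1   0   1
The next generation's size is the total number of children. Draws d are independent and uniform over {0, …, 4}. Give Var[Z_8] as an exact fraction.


Outcome values over d=0..4: [0, 0, 1, 0, 1]
Σy = 2, Σy² = 2, M = 5
μ = 2/5 = 2/5,  σ² = 2/5 − (2/5)² = 6/25
V_0 = 0, E_0 = 2
V_1 = 6/25·E_0 + (2/5)²·V_0 = 12/25;  E_1 = 4/5
V_2 = 6/25·E_1 + (2/5)²·V_1 = 168/625;  E_2 = 8/25
V_3 = 6/25·E_2 + (2/5)²·V_2 = 1872/15625;  E_3 = 16/125
V_4 = 6/25·E_3 + (2/5)²·V_3 = 19488/390625;  E_4 = 32/625
V_5 = 6/25·E_4 + (2/5)²·V_4 = 197952/9765625;  E_5 = 64/3125
V_6 = 6/25·E_5 + (2/5)²·V_5 = 1991808/244140625;  E_6 = 128/15625
V_7 = 6/25·E_6 + (2/5)²·V_6 = 19967232/6103515625;  E_7 = 256/78125
V_8 = 6/25·E_7 + (2/5)²·V_7 = 199868928/152587890625;  E_8 = 512/390625

199868928/152587890625


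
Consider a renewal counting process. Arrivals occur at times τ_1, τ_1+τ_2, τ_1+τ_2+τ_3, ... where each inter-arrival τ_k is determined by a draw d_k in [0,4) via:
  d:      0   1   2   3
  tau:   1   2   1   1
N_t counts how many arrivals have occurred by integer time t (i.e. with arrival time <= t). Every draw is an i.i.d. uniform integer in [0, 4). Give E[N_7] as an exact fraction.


Inter-arrival values over d=0..3: [1, 2, 1, 1]
Each d has probability 1/4, so the pmf of τ is: f(1) = 3/4, f(2) = 1/4
Renewal equation for m(n) = E[N_n]: condition on τ_1 = k (if k <= n, one arrival plus a fresh copy on the remaining n−k steps): m(n) = F(n) + Σ_{k<=n} f(k)·m(n−k), where F(n) = P(τ <= n) and m(0) = 0
m(1) = F(1) = 3/4
m(2) = F(2) + f(1)·m(1) = 1 + 3/4·3/4 = 25/16
m(3) = F(3) + f(1)·m(2) + f(2)·m(1) = 1 + 3/4·25/16 + 1/4·3/4 = 151/64
m(4) = F(4) + f(1)·m(3) + f(2)·m(2) = 1 + 3/4·151/64 + 1/4·25/16 = 809/256
m(5) = F(5) + f(1)·m(4) + f(2)·m(3) = 1 + 3/4·809/256 + 1/4·151/64 = 4055/1024
m(6) = F(6) + f(1)·m(5) + f(2)·m(4) = 1 + 3/4·4055/1024 + 1/4·809/256 = 19497/4096
m(7) = F(7) + f(1)·m(6) + f(2)·m(5) = 1 + 3/4·19497/4096 + 1/4·4055/1024 = 91095/16384
E[N_7] = m(7) = 91095/16384

91095/16384


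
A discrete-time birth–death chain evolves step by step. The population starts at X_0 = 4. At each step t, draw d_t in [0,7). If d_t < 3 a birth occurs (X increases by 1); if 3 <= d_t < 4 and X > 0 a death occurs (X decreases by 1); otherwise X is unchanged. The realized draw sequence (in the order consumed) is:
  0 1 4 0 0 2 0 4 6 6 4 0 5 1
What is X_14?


t=0: X=4, d=0 → birth, X_1=5
t=1: X=5, d=1 → birth, X_2=6
t=2: X=6, d=4 → hold, X_3=6
t=3: X=6, d=0 → birth, X_4=7
t=4: X=7, d=0 → birth, X_5=8
t=5: X=8, d=2 → birth, X_6=9
t=6: X=9, d=0 → birth, X_7=10
t=7: X=10, d=4 → hold, X_8=10
t=8: X=10, d=6 → hold, X_9=10
t=9: X=10, d=6 → hold, X_10=10
t=10: X=10, d=4 → hold, X_11=10
t=11: X=10, d=0 → birth, X_12=11
t=12: X=11, d=5 → hold, X_13=11
t=13: X=11, d=1 → birth, X_14=12

12


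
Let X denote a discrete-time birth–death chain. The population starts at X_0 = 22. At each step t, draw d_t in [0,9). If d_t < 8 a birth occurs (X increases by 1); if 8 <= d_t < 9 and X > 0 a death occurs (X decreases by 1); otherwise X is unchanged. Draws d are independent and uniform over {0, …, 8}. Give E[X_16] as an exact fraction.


X can drop by at most 1 per step and X_0 = 22 > T = 16, so X_t >= 22 − t >= 6 > 0 for every t <= 16: the floor at 0 (the 'and X > 0' condition) never binds. Hence X_16 = X_0 + Σ_{t<16} Y_t with i.i.d. increments Y_t = y(d_t) ∈ {+1, −1, 0}.
Outcome values over d=0..8: [1, 1, 1, 1, 1, 1, 1, 1, -1]
Σy = 7, Σy² = 9, M = 9
μ = 7/9 = 7/9,  σ² = 9/9 − (7/9)² = 32/81
E[X_16] = 22 + 16·(7/9) = 310/9

310/9


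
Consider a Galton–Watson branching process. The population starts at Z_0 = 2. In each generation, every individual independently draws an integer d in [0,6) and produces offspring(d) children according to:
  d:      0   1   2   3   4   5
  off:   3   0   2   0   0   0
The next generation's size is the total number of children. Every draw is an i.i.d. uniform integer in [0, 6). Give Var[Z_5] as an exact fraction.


Outcome values over d=0..5: [3, 0, 2, 0, 0, 0]
Σy = 5, Σy² = 13, M = 6
μ = 5/6 = 5/6,  σ² = 13/6 − (5/6)² = 53/36
V_0 = 0, E_0 = 2
V_1 = 53/36·E_0 + (5/6)²·V_0 = 53/18;  E_1 = 5/3
V_2 = 53/36·E_1 + (5/6)²·V_1 = 2915/648;  E_2 = 25/18
V_3 = 53/36·E_2 + (5/6)²·V_2 = 120575/23328;  E_3 = 125/108
V_4 = 53/36·E_3 + (5/6)²·V_3 = 4445375/839808;  E_4 = 625/648
V_5 = 53/36·E_4 + (5/6)²·V_4 = 154064375/30233088;  E_5 = 3125/3888

154064375/30233088


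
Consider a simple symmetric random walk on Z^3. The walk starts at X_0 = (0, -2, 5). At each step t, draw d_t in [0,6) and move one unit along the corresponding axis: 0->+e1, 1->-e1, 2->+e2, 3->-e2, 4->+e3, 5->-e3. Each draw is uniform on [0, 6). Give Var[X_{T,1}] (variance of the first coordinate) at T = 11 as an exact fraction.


11/3

Outcome values over d=0..5: [1, -1, 0, 0, 0, 0]
Σy = 0, Σy² = 2, M = 6
μ = 0/6 = 0,  σ² = 2/6 − (0)² = 1/3
Independent increments: Var[X_11] = 11·σ² = 11·(1/3) = 11/3


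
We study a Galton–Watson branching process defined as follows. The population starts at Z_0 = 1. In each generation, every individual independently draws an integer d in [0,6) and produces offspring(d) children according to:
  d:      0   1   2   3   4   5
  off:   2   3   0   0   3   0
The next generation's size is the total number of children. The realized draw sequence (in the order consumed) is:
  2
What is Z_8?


0

gen 0: Z_0=1, draws=[2], offspring=[0], Z_1=0
gen 1: Z_1=0, draws=[], offspring=[], Z_2=0
gen 2: Z_2=0, draws=[], offspring=[], Z_3=0
gen 3: Z_3=0, draws=[], offspring=[], Z_4=0
gen 4: Z_4=0, draws=[], offspring=[], Z_5=0
gen 5: Z_5=0, draws=[], offspring=[], Z_6=0
gen 6: Z_6=0, draws=[], offspring=[], Z_7=0
gen 7: Z_7=0, draws=[], offspring=[], Z_8=0


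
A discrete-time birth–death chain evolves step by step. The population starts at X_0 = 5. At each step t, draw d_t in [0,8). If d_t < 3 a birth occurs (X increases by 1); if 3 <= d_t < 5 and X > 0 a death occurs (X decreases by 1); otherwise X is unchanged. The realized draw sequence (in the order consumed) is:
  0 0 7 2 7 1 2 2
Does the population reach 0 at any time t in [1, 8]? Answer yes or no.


no

t=0: X=5, d=0 → birth, X_1=6
t=1: X=6, d=0 → birth, X_2=7
t=2: X=7, d=7 → hold, X_3=7
t=3: X=7, d=2 → birth, X_4=8
t=4: X=8, d=7 → hold, X_5=8
t=5: X=8, d=1 → birth, X_6=9
t=6: X=9, d=2 → birth, X_7=10
t=7: X=10, d=2 → birth, X_8=11
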